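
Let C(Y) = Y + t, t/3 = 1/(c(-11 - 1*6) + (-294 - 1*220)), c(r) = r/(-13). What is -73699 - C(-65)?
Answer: -490770571/6665 ≈ -73634.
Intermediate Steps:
c(r) = -r/13 (c(r) = r*(-1/13) = -r/13)
t = -39/6665 (t = 3/(-(-11 - 1*6)/13 + (-294 - 1*220)) = 3/(-(-11 - 6)/13 + (-294 - 220)) = 3/(-1/13*(-17) - 514) = 3/(17/13 - 514) = 3/(-6665/13) = 3*(-13/6665) = -39/6665 ≈ -0.0058515)
C(Y) = -39/6665 + Y (C(Y) = Y - 39/6665 = -39/6665 + Y)
-73699 - C(-65) = -73699 - (-39/6665 - 65) = -73699 - 1*(-433264/6665) = -73699 + 433264/6665 = -490770571/6665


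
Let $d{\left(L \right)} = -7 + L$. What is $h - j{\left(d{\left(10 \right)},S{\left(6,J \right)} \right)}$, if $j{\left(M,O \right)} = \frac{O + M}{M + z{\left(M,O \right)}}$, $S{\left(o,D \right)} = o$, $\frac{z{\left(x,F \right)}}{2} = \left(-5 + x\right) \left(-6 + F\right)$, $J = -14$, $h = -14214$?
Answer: $-14217$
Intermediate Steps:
$z{\left(x,F \right)} = 2 \left(-6 + F\right) \left(-5 + x\right)$ ($z{\left(x,F \right)} = 2 \left(-5 + x\right) \left(-6 + F\right) = 2 \left(-6 + F\right) \left(-5 + x\right)$)
$j{\left(M,O \right)} = \frac{M + O}{60 - 11 M - 10 O + 2 M O}$ ($j{\left(M,O \right)} = \frac{O + M}{M + \left(60 - 12 M - 10 O + 2 O M\right)} = \frac{M + O}{M + \left(60 - 12 M - 10 O + 2 M O\right)} = \frac{M + O}{60 - 11 M - 10 O + 2 M O}$)
$h - j{\left(d{\left(10 \right)},S{\left(6,J \right)} \right)} = -14214 - \frac{\left(-7 + 10\right) + 6}{60 - 11 \left(-7 + 10\right) - 60 + 2 \left(-7 + 10\right) 6} = -14214 - \frac{3 + 6}{60 - 33 - 60 + 2 \cdot 3 \cdot 6} = -14214 - \frac{1}{60 - 33 - 60 + 36} \cdot 9 = -14214 - \frac{1}{3} \cdot 9 = -14214 - 3 = -14217$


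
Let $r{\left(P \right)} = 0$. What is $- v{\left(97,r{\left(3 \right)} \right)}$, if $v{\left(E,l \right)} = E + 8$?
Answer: $-105$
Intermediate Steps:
$v{\left(E,l \right)} = 8 + E$
$- v{\left(97,r{\left(3 \right)} \right)} = - (8 + 97) = \left(-1\right) 105 = -105$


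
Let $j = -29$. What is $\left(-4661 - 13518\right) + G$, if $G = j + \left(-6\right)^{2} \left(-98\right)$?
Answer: $-21736$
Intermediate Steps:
$G = -3557$ ($G = -29 + \left(-6\right)^{2} \left(-98\right) = -29 + 36 \left(-98\right) = -29 - 3528 = -3557$)
$\left(-4661 - 13518\right) + G = \left(-4661 - 13518\right) - 3557 = -18179 - 3557 = -21736$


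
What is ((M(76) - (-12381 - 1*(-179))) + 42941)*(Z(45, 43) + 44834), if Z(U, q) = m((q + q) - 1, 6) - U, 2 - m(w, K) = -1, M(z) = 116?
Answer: 2475161128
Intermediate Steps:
m(w, K) = 3 (m(w, K) = 2 - 1*(-1) = 2 + 1 = 3)
Z(U, q) = 3 - U
((M(76) - (-12381 - 1*(-179))) + 42941)*(Z(45, 43) + 44834) = ((116 - (-12381 - 1*(-179))) + 42941)*((3 - 1*45) + 44834) = ((116 - (-12381 + 179)) + 42941)*((3 - 45) + 44834) = ((116 - 1*(-12202)) + 42941)*(-42 + 44834) = ((116 + 12202) + 42941)*44792 = (12318 + 42941)*44792 = 55259*44792 = 2475161128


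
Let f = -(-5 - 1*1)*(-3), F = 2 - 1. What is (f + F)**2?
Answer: 289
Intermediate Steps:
F = 1
f = -18 (f = -(-5 - 1)*(-3) = -1*(-6)*(-3) = 6*(-3) = -18)
(f + F)**2 = (-18 + 1)**2 = (-17)**2 = 289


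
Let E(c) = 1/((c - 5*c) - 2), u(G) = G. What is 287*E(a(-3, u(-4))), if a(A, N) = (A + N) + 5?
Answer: 287/6 ≈ 47.833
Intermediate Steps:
a(A, N) = 5 + A + N
E(c) = 1/(-2 - 4*c) (E(c) = 1/(-4*c - 2) = 1/(-2 - 4*c))
287*E(a(-3, u(-4))) = 287*(-1/(2 + 4*(5 - 3 - 4))) = 287*(-1/(2 + 4*(-2))) = 287*(-1/(2 - 8)) = 287*(-1/(-6)) = 287*(-1*(-1/6)) = 287*(1/6) = 287/6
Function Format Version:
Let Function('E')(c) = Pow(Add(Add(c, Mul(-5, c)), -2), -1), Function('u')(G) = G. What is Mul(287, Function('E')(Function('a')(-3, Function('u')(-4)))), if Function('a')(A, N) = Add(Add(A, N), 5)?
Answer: Rational(287, 6) ≈ 47.833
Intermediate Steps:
Function('a')(A, N) = Add(5, A, N)
Function('E')(c) = Pow(Add(-2, Mul(-4, c)), -1) (Function('E')(c) = Pow(Add(Mul(-4, c), -2), -1) = Pow(Add(-2, Mul(-4, c)), -1))
Mul(287, Function('E')(Function('a')(-3, Function('u')(-4)))) = Mul(287, Mul(-1, Pow(Add(2, Mul(4, Add(5, -3, -4))), -1))) = Mul(287, Mul(-1, Pow(Add(2, Mul(4, -2)), -1))) = Mul(287, Mul(-1, Pow(Add(2, -8), -1))) = Mul(287, Mul(-1, Pow(-6, -1))) = Mul(287, Mul(-1, Rational(-1, 6))) = Mul(287, Rational(1, 6)) = Rational(287, 6)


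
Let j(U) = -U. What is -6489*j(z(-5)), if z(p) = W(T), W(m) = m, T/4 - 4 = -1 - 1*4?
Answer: -25956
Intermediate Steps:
T = -4 (T = 16 + 4*(-1 - 1*4) = 16 + 4*(-1 - 4) = 16 + 4*(-5) = 16 - 20 = -4)
z(p) = -4
-6489*j(z(-5)) = -(-6489)*(-4) = -6489*4 = -25956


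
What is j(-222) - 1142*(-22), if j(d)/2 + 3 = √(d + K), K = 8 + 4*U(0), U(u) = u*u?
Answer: 25118 + 2*I*√214 ≈ 25118.0 + 29.257*I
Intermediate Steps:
U(u) = u²
K = 8 (K = 8 + 4*0² = 8 + 4*0 = 8 + 0 = 8)
j(d) = -6 + 2*√(8 + d) (j(d) = -6 + 2*√(d + 8) = -6 + 2*√(8 + d))
j(-222) - 1142*(-22) = (-6 + 2*√(8 - 222)) - 1142*(-22) = (-6 + 2*√(-214)) - 1*(-25124) = (-6 + 2*(I*√214)) + 25124 = (-6 + 2*I*√214) + 25124 = 25118 + 2*I*√214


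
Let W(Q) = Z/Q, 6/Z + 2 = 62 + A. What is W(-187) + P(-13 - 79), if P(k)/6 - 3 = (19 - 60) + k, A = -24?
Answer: -875161/1122 ≈ -780.00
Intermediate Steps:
Z = ⅙ (Z = 6/(-2 + (62 - 24)) = 6/(-2 + 38) = 6/36 = 6*(1/36) = ⅙ ≈ 0.16667)
W(Q) = 1/(6*Q)
P(k) = -228 + 6*k (P(k) = 18 + 6*((19 - 60) + k) = 18 + 6*(-41 + k) = 18 + (-246 + 6*k) = -228 + 6*k)
W(-187) + P(-13 - 79) = (⅙)/(-187) + (-228 + 6*(-13 - 79)) = (⅙)*(-1/187) + (-228 + 6*(-92)) = -1/1122 + (-228 - 552) = -1/1122 - 780 = -875161/1122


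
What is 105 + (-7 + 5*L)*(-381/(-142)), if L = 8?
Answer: 27483/142 ≈ 193.54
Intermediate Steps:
105 + (-7 + 5*L)*(-381/(-142)) = 105 + (-7 + 5*8)*(-381/(-142)) = 105 + (-7 + 40)*(-381*(-1/142)) = 105 + 33*(381/142) = 105 + 12573/142 = 27483/142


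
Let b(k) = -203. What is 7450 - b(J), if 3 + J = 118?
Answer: 7653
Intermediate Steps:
J = 115 (J = -3 + 118 = 115)
7450 - b(J) = 7450 - 1*(-203) = 7450 + 203 = 7653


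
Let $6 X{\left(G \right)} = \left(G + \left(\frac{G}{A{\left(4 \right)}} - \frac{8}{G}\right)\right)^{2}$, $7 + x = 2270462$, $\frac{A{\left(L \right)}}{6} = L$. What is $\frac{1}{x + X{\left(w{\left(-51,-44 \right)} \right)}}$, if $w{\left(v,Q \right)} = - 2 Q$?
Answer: $\frac{3267}{7422142727} \approx 4.4017 \cdot 10^{-7}$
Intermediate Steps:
$A{\left(L \right)} = 6 L$
$x = 2270455$ ($x = -7 + 2270462 = 2270455$)
$X{\left(G \right)} = \frac{\left(- \frac{8}{G} + \frac{25 G}{24}\right)^{2}}{6}$ ($X{\left(G \right)} = \frac{\left(G + \left(\frac{G}{6 \cdot 4} - \frac{8}{G}\right)\right)^{2}}{6} = \frac{\left(G + \left(\frac{G}{24} - \frac{8}{G}\right)\right)^{2}}{6} = \frac{\left(G + \left(- \frac{8}{G} + \frac{G}{24}\right)\right)^{2}}{6} = \frac{\left(- \frac{8}{G} + \frac{25 G}{24}\right)^{2}}{6}$)
$\frac{1}{x + X{\left(w{\left(-51,-44 \right)} \right)}} = \frac{1}{2270455 + \frac{\left(-192 + 25 \left(\left(-2\right) \left(-44\right)\right)^{2}\right)^{2}}{3456 \cdot 7744}} = \frac{1}{2270455 + \frac{\left(-192 + 25 \cdot 88^{2}\right)^{2}}{3456 \cdot 7744}} = \frac{1}{2270455 + \frac{1}{3456} \cdot \frac{1}{7744} \left(-192 + 25 \cdot 7744\right)^{2}} = \frac{1}{2270455 + \frac{1}{3456} \cdot \frac{1}{7744} \left(-192 + 193600\right)^{2}} = \frac{1}{2270455 + \frac{1}{3456} \cdot \frac{1}{7744} \cdot 193408^{2}} = \frac{1}{2270455 + \frac{1}{3456} \cdot \frac{1}{7744} \cdot 37406654464} = \frac{1}{2270455 + \frac{4566242}{3267}} = \frac{1}{\frac{7422142727}{3267}} = \frac{3267}{7422142727}$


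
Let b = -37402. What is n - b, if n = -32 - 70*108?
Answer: 29810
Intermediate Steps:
n = -7592 (n = -32 - 7560 = -7592)
n - b = -7592 - 1*(-37402) = -7592 + 37402 = 29810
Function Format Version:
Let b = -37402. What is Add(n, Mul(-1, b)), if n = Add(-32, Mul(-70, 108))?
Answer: 29810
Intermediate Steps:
n = -7592 (n = Add(-32, -7560) = -7592)
Add(n, Mul(-1, b)) = Add(-7592, Mul(-1, -37402)) = Add(-7592, 37402) = 29810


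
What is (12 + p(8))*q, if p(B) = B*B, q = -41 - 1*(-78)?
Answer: 2812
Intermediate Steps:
q = 37 (q = -41 + 78 = 37)
p(B) = B**2
(12 + p(8))*q = (12 + 8**2)*37 = (12 + 64)*37 = 76*37 = 2812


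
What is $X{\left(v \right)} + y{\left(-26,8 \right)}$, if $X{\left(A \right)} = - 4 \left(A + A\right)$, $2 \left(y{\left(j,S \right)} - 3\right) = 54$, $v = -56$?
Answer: $478$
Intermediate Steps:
$y{\left(j,S \right)} = 30$ ($y{\left(j,S \right)} = 3 + \frac{1}{2} \cdot 54 = 3 + 27 = 30$)
$X{\left(A \right)} = - 8 A$ ($X{\left(A \right)} = - 4 \cdot 2 A = - 8 A$)
$X{\left(v \right)} + y{\left(-26,8 \right)} = \left(-8\right) \left(-56\right) + 30 = 448 + 30 = 478$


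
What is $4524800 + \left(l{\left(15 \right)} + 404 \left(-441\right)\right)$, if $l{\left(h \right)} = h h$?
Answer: $4346861$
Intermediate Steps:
$l{\left(h \right)} = h^{2}$
$4524800 + \left(l{\left(15 \right)} + 404 \left(-441\right)\right) = 4524800 + \left(15^{2} + 404 \left(-441\right)\right) = 4524800 + \left(225 - 178164\right) = 4524800 - 177939 = 4346861$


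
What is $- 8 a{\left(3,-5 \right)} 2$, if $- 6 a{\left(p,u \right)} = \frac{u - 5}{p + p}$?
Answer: $- \frac{40}{9} \approx -4.4444$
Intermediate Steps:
$a{\left(p,u \right)} = - \frac{-5 + u}{12 p}$ ($a{\left(p,u \right)} = - \frac{\left(u - 5\right) \frac{1}{p + p}}{6} = - \frac{\left(-5 + u\right) \frac{1}{2 p}}{6} = - \frac{\frac{1}{2} \frac{1}{p} \left(-5 + u\right)}{6} = - \frac{-5 + u}{12 p}$)
$- 8 a{\left(3,-5 \right)} 2 = - 8 \frac{5 - -5}{12 \cdot 3} \cdot 2 = - 8 \cdot \frac{1}{12} \cdot \frac{1}{3} \left(5 + 5\right) 2 = - 8 \cdot \frac{1}{12} \cdot \frac{1}{3} \cdot 10 \cdot 2 = \left(-8\right) \frac{5}{18} \cdot 2 = \left(- \frac{20}{9}\right) 2 = - \frac{40}{9}$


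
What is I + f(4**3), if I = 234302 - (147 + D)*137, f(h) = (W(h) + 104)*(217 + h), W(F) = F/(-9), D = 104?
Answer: 2044267/9 ≈ 2.2714e+5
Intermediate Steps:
W(F) = -F/9 (W(F) = F*(-1/9) = -F/9)
f(h) = (104 - h/9)*(217 + h) (f(h) = (-h/9 + 104)*(217 + h) = (104 - h/9)*(217 + h))
I = 199915 (I = 234302 - (147 + 104)*137 = 234302 - 251*137 = 234302 - 1*34387 = 234302 - 34387 = 199915)
I + f(4**3) = 199915 + (22568 - (4**3)**2/9 + (719/9)*4**3) = 199915 + (22568 - 1/9*64**2 + (719/9)*64) = 199915 + (22568 - 1/9*4096 + 46016/9) = 199915 + (22568 - 4096/9 + 46016/9) = 199915 + 245032/9 = 2044267/9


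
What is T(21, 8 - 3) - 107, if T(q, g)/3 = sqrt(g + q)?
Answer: -107 + 3*sqrt(26) ≈ -91.703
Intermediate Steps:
T(q, g) = 3*sqrt(g + q)
T(21, 8 - 3) - 107 = 3*sqrt((8 - 3) + 21) - 107 = 3*sqrt(5 + 21) - 107 = 3*sqrt(26) - 107 = -107 + 3*sqrt(26)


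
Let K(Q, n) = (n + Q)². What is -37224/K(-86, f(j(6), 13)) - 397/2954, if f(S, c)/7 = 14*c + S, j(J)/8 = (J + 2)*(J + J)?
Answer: -59774791/441931693 ≈ -0.13526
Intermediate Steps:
j(J) = 16*J*(2 + J) (j(J) = 8*((J + 2)*(J + J)) = 8*((2 + J)*(2*J)) = 8*(2*J*(2 + J)) = 16*J*(2 + J))
f(S, c) = 7*S + 98*c (f(S, c) = 7*(14*c + S) = 7*(S + 14*c) = 7*S + 98*c)
K(Q, n) = (Q + n)²
-37224/K(-86, f(j(6), 13)) - 397/2954 = -37224/(-86 + (7*(16*6*(2 + 6)) + 98*13))² - 397/2954 = -37224/(-86 + (7*(16*6*8) + 1274))² - 397*1/2954 = -37224/(-86 + (7*768 + 1274))² - 397/2954 = -37224/(-86 + (5376 + 1274))² - 397/2954 = -37224/(-86 + 6650)² - 397/2954 = -37224/(6564²) - 397/2954 = -37224/43086096 - 397/2954 = -37224*1/43086096 - 397/2954 = -517/598418 - 397/2954 = -59774791/441931693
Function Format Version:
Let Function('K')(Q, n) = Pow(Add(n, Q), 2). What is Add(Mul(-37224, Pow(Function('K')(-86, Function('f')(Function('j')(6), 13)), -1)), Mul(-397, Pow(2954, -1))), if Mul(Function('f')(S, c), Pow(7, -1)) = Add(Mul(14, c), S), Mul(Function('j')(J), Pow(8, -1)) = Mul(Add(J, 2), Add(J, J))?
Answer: Rational(-59774791, 441931693) ≈ -0.13526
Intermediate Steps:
Function('j')(J) = Mul(16, J, Add(2, J)) (Function('j')(J) = Mul(8, Mul(Add(J, 2), Add(J, J))) = Mul(8, Mul(Add(2, J), Mul(2, J))) = Mul(8, Mul(2, J, Add(2, J))) = Mul(16, J, Add(2, J)))
Function('f')(S, c) = Add(Mul(7, S), Mul(98, c)) (Function('f')(S, c) = Mul(7, Add(Mul(14, c), S)) = Mul(7, Add(S, Mul(14, c))) = Add(Mul(7, S), Mul(98, c)))
Function('K')(Q, n) = Pow(Add(Q, n), 2)
Add(Mul(-37224, Pow(Function('K')(-86, Function('f')(Function('j')(6), 13)), -1)), Mul(-397, Pow(2954, -1))) = Add(Mul(-37224, Pow(Pow(Add(-86, Add(Mul(7, Mul(16, 6, Add(2, 6))), Mul(98, 13))), 2), -1)), Mul(-397, Pow(2954, -1))) = Add(Mul(-37224, Pow(Pow(Add(-86, Add(Mul(7, Mul(16, 6, 8)), 1274)), 2), -1)), Mul(-397, Rational(1, 2954))) = Add(Mul(-37224, Pow(Pow(Add(-86, Add(Mul(7, 768), 1274)), 2), -1)), Rational(-397, 2954)) = Add(Mul(-37224, Pow(Pow(Add(-86, Add(5376, 1274)), 2), -1)), Rational(-397, 2954)) = Add(Mul(-37224, Pow(Pow(Add(-86, 6650), 2), -1)), Rational(-397, 2954)) = Add(Mul(-37224, Pow(Pow(6564, 2), -1)), Rational(-397, 2954)) = Add(Mul(-37224, Pow(43086096, -1)), Rational(-397, 2954)) = Add(Mul(-37224, Rational(1, 43086096)), Rational(-397, 2954)) = Add(Rational(-517, 598418), Rational(-397, 2954)) = Rational(-59774791, 441931693)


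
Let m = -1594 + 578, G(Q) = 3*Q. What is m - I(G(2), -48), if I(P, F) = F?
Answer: -968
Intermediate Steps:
m = -1016
m - I(G(2), -48) = -1016 - 1*(-48) = -1016 + 48 = -968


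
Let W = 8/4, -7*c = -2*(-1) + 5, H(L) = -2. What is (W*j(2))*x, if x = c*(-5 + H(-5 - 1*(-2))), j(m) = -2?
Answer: -28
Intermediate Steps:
c = -1 (c = -(-2*(-1) + 5)/7 = -(2 + 5)/7 = -⅐*7 = -1)
x = 7 (x = -(-5 - 2) = -1*(-7) = 7)
W = 2 (W = 8*(¼) = 2)
(W*j(2))*x = (2*(-2))*7 = -4*7 = -28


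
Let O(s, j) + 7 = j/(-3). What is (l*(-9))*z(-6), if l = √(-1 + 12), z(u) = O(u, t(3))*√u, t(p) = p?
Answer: 72*I*√66 ≈ 584.93*I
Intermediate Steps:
O(s, j) = -7 - j/3 (O(s, j) = -7 + j/(-3) = -7 + j*(-⅓) = -7 - j/3)
z(u) = -8*√u (z(u) = (-7 - ⅓*3)*√u = (-7 - 1)*√u = -8*√u)
l = √11 ≈ 3.3166
(l*(-9))*z(-6) = (√11*(-9))*(-8*I*√6) = (-9*√11)*(-8*I*√6) = 72*I*√66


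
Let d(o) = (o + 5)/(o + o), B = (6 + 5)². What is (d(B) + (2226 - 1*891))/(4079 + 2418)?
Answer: 161598/786137 ≈ 0.20556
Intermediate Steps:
B = 121 (B = 11² = 121)
d(o) = (5 + o)/(2*o) (d(o) = (5 + o)/((2*o)) = (5 + o)*(1/(2*o)) = (5 + o)/(2*o))
(d(B) + (2226 - 1*891))/(4079 + 2418) = ((½)*(5 + 121)/121 + (2226 - 1*891))/(4079 + 2418) = ((½)*(1/121)*126 + (2226 - 891))/6497 = (63/121 + 1335)*(1/6497) = (161598/121)*(1/6497) = 161598/786137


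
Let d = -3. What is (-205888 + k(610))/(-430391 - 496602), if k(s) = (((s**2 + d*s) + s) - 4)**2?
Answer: -137548801488/926993 ≈ -1.4838e+5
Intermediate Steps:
k(s) = (-4 + s**2 - 2*s)**2 (k(s) = (((s**2 - 3*s) + s) - 4)**2 = ((s**2 - 2*s) - 4)**2 = (-4 + s**2 - 2*s)**2)
(-205888 + k(610))/(-430391 - 496602) = (-205888 + (-4 + 610**2 - 2*610)**2)/(-430391 - 496602) = (-205888 + (-4 + 372100 - 1220)**2)/(-926993) = (-205888 + 370876**2)*(-1/926993) = (-205888 + 137549007376)*(-1/926993) = 137548801488*(-1/926993) = -137548801488/926993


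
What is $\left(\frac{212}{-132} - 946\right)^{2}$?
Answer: $\frac{977875441}{1089} \approx 8.9796 \cdot 10^{5}$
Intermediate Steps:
$\left(\frac{212}{-132} - 946\right)^{2} = \left(212 \left(- \frac{1}{132}\right) - 946\right)^{2} = \left(- \frac{53}{33} - 946\right)^{2} = \left(- \frac{31271}{33}\right)^{2} = \frac{977875441}{1089}$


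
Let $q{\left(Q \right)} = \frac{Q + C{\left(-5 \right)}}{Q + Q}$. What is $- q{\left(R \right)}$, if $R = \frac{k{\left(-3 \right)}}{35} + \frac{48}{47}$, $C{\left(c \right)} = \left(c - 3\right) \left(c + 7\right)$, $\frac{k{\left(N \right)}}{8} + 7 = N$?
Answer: $- \frac{355}{52} \approx -6.8269$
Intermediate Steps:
$k{\left(N \right)} = -56 + 8 N$
$C{\left(c \right)} = \left(-3 + c\right) \left(7 + c\right)$
$R = - \frac{416}{329}$ ($R = \frac{-56 + 8 \left(-3\right)}{35} + \frac{48}{47} = \left(-56 - 24\right) \frac{1}{35} + 48 \cdot \frac{1}{47} = \left(-80\right) \frac{1}{35} + \frac{48}{47} = - \frac{16}{7} + \frac{48}{47} = - \frac{416}{329} \approx -1.2644$)
$q{\left(Q \right)} = \frac{-16 + Q}{2 Q}$ ($q{\left(Q \right)} = \frac{Q + \left(-21 + \left(-5\right)^{2} + 4 \left(-5\right)\right)}{Q + Q} = \frac{Q - 16}{2 Q} = \left(Q - 16\right) \frac{1}{2 Q} = \left(-16 + Q\right) \frac{1}{2 Q} = \frac{-16 + Q}{2 Q}$)
$- q{\left(R \right)} = - \frac{-16 - \frac{416}{329}}{2 \left(- \frac{416}{329}\right)} = - \frac{\left(-329\right) \left(-5680\right)}{2 \cdot 416 \cdot 329} = \left(-1\right) \frac{355}{52} = - \frac{355}{52}$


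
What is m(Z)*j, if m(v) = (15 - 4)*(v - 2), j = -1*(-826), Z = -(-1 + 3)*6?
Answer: -127204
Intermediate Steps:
Z = -12 (Z = -1*2*6 = -2*6 = -12)
j = 826
m(v) = -22 + 11*v (m(v) = 11*(-2 + v) = -22 + 11*v)
m(Z)*j = (-22 + 11*(-12))*826 = (-22 - 132)*826 = -154*826 = -127204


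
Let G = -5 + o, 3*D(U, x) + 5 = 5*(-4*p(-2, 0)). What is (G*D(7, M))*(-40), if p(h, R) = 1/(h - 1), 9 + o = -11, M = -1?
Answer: 5000/9 ≈ 555.56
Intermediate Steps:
o = -20 (o = -9 - 11 = -20)
p(h, R) = 1/(-1 + h)
D(U, x) = 5/9 (D(U, x) = -5/3 + (5*(-4/(-1 - 2)))/3 = -5/3 + (5*(-4/(-3)))/3 = -5/3 + (5*(-4*(-⅓)))/3 = -5/3 + (5*(4/3))/3 = -5/3 + (⅓)*(20/3) = -5/3 + 20/9 = 5/9)
G = -25 (G = -5 - 20 = -25)
(G*D(7, M))*(-40) = -25*5/9*(-40) = -125/9*(-40) = 5000/9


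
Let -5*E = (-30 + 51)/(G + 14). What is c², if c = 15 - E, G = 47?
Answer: 21123216/93025 ≈ 227.07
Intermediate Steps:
E = -21/305 (E = -(-30 + 51)/(5*(47 + 14)) = -21/(5*61) = -⅕*21/61 = -21/305 ≈ -0.068852)
c = 4596/305 (c = 15 - 1*(-21/305) = 15 + 21/305 = 4596/305 ≈ 15.069)
c² = (4596/305)² = 21123216/93025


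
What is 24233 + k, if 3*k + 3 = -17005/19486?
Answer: 1416537251/58458 ≈ 24232.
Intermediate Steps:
k = -75463/58458 (k = -1 + (-17005/19486)/3 = -1 + (-17005*1/19486)/3 = -1 + (1/3)*(-17005/19486) = -1 - 17005/58458 = -75463/58458 ≈ -1.2909)
24233 + k = 24233 - 75463/58458 = 1416537251/58458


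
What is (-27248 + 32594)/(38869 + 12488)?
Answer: 1782/17119 ≈ 0.10409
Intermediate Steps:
(-27248 + 32594)/(38869 + 12488) = 5346/51357 = 5346*(1/51357) = 1782/17119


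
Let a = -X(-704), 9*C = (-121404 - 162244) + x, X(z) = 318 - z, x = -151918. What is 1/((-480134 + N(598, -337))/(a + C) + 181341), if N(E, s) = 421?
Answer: 444764/80658265941 ≈ 5.5142e-6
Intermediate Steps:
C = -435566/9 (C = ((-121404 - 162244) - 151918)/9 = (-283648 - 151918)/9 = (⅑)*(-435566) = -435566/9 ≈ -48396.)
a = -1022 (a = -(318 - 1*(-704)) = -(318 + 704) = -1*1022 = -1022)
1/((-480134 + N(598, -337))/(a + C) + 181341) = 1/((-480134 + 421)/(-1022 - 435566/9) + 181341) = 1/(-479713/(-444764/9) + 181341) = 1/(-479713*(-9/444764) + 181341) = 1/(4317417/444764 + 181341) = 1/(80658265941/444764) = 444764/80658265941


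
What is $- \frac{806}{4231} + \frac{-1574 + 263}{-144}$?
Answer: $\frac{1810259}{203088} \approx 8.9137$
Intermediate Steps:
$- \frac{806}{4231} + \frac{-1574 + 263}{-144} = \left(-806\right) \frac{1}{4231} - - \frac{437}{48} = - \frac{806}{4231} + \frac{437}{48} = \frac{1810259}{203088}$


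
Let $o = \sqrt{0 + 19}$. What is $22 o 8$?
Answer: $176 \sqrt{19} \approx 767.17$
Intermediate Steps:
$o = \sqrt{19} \approx 4.3589$
$22 o 8 = 22 \sqrt{19} \cdot 8 = 176 \sqrt{19}$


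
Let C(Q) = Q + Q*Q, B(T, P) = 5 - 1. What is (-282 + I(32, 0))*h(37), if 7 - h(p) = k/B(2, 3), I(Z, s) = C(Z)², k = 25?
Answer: 1672281/2 ≈ 8.3614e+5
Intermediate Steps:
B(T, P) = 4
C(Q) = Q + Q²
I(Z, s) = Z²*(1 + Z)² (I(Z, s) = (Z*(1 + Z))² = Z²*(1 + Z)²)
h(p) = ¾ (h(p) = 7 - 25/4 = ¾)
(-282 + I(32, 0))*h(37) = (-282 + 32²*(1 + 32)²)*(¾) = (-282 + 1024*33²)*(¾) = (-282 + 1024*1089)*(¾) = (-282 + 1115136)*(¾) = 1114854*(¾) = 1672281/2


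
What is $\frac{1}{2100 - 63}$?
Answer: $\frac{1}{2037} \approx 0.00049092$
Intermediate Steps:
$\frac{1}{2100 - 63} = \frac{1}{2037}$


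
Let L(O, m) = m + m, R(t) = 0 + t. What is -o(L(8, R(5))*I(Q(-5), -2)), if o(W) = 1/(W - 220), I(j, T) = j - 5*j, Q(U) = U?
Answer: 1/20 ≈ 0.050000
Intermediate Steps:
R(t) = t
L(O, m) = 2*m
I(j, T) = -4*j
o(W) = 1/(-220 + W)
-o(L(8, R(5))*I(Q(-5), -2)) = -1/(-220 + (2*5)*(-4*(-5))) = -1/(-220 + 10*20) = -1/(-220 + 200) = -1/(-20) = -1*(-1/20) = 1/20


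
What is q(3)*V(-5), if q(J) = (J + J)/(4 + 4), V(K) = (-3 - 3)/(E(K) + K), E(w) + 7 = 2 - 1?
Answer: 9/22 ≈ 0.40909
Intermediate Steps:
E(w) = -6 (E(w) = -7 + (2 - 1) = -7 + 1 = -6)
V(K) = -6/(-6 + K) (V(K) = (-3 - 3)/(-6 + K) = -6/(-6 + K))
q(J) = J/4 (q(J) = (2*J)/8 = (2*J)*(⅛) = J/4)
q(3)*V(-5) = ((¼)*3)*(-6/(-6 - 5)) = 3*(-6/(-11))/4 = 3*(-6*(-1/11))/4 = (¾)*(6/11) = 9/22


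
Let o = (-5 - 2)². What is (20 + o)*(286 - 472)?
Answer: -12834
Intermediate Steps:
o = 49 (o = (-7)² = 49)
(20 + o)*(286 - 472) = (20 + 49)*(286 - 472) = 69*(-186) = -12834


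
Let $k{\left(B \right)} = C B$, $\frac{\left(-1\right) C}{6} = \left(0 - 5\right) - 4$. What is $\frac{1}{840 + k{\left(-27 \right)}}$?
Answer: $- \frac{1}{618} \approx -0.0016181$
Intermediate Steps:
$C = 54$ ($C = - 6 \left(\left(0 - 5\right) - 4\right) = - 6 \left(-5 - 4\right) = \left(-6\right) \left(-9\right) = 54$)
$k{\left(B \right)} = 54 B$
$\frac{1}{840 + k{\left(-27 \right)}} = \frac{1}{840 + 54 \left(-27\right)} = \frac{1}{840 - 1458} = \frac{1}{-618} = - \frac{1}{618}$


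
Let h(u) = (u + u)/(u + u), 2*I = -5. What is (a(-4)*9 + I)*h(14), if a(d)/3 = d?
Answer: -221/2 ≈ -110.50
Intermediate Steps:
I = -5/2 (I = (1/2)*(-5) = -5/2 ≈ -2.5000)
a(d) = 3*d
h(u) = 1 (h(u) = (2*u)/((2*u)) = (2*u)*(1/(2*u)) = 1)
(a(-4)*9 + I)*h(14) = ((3*(-4))*9 - 5/2)*1 = (-12*9 - 5/2)*1 = (-108 - 5/2)*1 = -221/2*1 = -221/2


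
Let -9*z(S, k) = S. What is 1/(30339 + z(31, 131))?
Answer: 9/273020 ≈ 3.2965e-5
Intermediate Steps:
z(S, k) = -S/9
1/(30339 + z(31, 131)) = 1/(30339 - ⅑*31) = 1/(30339 - 31/9) = 1/(273020/9) = 9/273020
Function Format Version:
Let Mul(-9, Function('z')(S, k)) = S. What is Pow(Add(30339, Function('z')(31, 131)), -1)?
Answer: Rational(9, 273020) ≈ 3.2965e-5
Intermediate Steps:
Function('z')(S, k) = Mul(Rational(-1, 9), S)
Pow(Add(30339, Function('z')(31, 131)), -1) = Pow(Add(30339, Mul(Rational(-1, 9), 31)), -1) = Pow(Add(30339, Rational(-31, 9)), -1) = Pow(Rational(273020, 9), -1) = Rational(9, 273020)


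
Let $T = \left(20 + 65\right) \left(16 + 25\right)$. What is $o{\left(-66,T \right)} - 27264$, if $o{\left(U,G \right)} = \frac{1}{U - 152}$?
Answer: $- \frac{5943553}{218} \approx -27264.0$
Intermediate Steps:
$T = 3485$ ($T = 85 \cdot 41 = 3485$)
$o{\left(U,G \right)} = \frac{1}{-152 + U}$
$o{\left(-66,T \right)} - 27264 = \frac{1}{-152 - 66} - 27264 = \frac{1}{-218} - 27264 = - \frac{1}{218} - 27264 = - \frac{5943553}{218}$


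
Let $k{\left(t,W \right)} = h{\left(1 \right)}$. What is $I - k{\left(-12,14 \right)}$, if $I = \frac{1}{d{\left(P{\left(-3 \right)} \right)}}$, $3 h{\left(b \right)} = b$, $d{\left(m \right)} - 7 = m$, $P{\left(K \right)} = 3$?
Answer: $- \frac{7}{30} \approx -0.23333$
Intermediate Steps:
$d{\left(m \right)} = 7 + m$
$h{\left(b \right)} = \frac{b}{3}$
$k{\left(t,W \right)} = \frac{1}{3}$ ($k{\left(t,W \right)} = \frac{1}{3} \cdot 1 = \frac{1}{3}$)
$I = \frac{1}{10}$ ($I = \frac{1}{7 + 3} = \frac{1}{10} \approx 0.1$)
$I - k{\left(-12,14 \right)} = \frac{1}{10} - \frac{1}{3} = - \frac{7}{30}$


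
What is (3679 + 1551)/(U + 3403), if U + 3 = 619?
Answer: 5230/4019 ≈ 1.3013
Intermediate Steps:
U = 616 (U = -3 + 619 = 616)
(3679 + 1551)/(U + 3403) = (3679 + 1551)/(616 + 3403) = 5230/4019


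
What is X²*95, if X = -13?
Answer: 16055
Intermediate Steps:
X²*95 = (-13)²*95 = 169*95 = 16055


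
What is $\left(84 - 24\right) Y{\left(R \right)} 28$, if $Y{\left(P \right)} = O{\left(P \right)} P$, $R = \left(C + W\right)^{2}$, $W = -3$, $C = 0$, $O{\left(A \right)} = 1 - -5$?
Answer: $90720$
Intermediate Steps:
$O{\left(A \right)} = 6$ ($O{\left(A \right)} = 1 + 5 = 6$)
$R = 9$ ($R = \left(0 - 3\right)^{2} = \left(-3\right)^{2} = 9$)
$Y{\left(P \right)} = 6 P$
$\left(84 - 24\right) Y{\left(R \right)} 28 = \left(84 - 24\right) 6 \cdot 9 \cdot 28 = 60 \cdot 54 \cdot 28 = 3240 \cdot 28 = 90720$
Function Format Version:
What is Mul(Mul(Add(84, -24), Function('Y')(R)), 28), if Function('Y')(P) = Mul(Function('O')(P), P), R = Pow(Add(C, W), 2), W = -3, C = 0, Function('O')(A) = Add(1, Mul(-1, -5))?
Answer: 90720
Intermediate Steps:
Function('O')(A) = 6 (Function('O')(A) = Add(1, 5) = 6)
R = 9 (R = Pow(Add(0, -3), 2) = Pow(-3, 2) = 9)
Function('Y')(P) = Mul(6, P)
Mul(Mul(Add(84, -24), Function('Y')(R)), 28) = Mul(Mul(Add(84, -24), Mul(6, 9)), 28) = Mul(Mul(60, 54), 28) = Mul(3240, 28) = 90720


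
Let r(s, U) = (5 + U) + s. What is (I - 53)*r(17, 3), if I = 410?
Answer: 8925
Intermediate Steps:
r(s, U) = 5 + U + s
(I - 53)*r(17, 3) = (410 - 53)*(5 + 3 + 17) = 357*25 = 8925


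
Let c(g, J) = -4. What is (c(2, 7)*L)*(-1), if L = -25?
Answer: -100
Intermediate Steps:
(c(2, 7)*L)*(-1) = -4*(-25)*(-1) = 100*(-1) = -100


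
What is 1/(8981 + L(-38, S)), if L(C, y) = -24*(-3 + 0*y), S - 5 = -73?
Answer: 1/9053 ≈ 0.00011046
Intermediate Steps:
S = -68 (S = 5 - 73 = -68)
L(C, y) = 72 (L(C, y) = -24*(-3 + 0) = -24*(-3) = -4*(-18) = 72)
1/(8981 + L(-38, S)) = 1/(8981 + 72) = 1/9053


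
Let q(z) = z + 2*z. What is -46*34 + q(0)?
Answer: -1564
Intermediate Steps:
q(z) = 3*z
-46*34 + q(0) = -46*34 + 3*0 = -1564 + 0 = -1564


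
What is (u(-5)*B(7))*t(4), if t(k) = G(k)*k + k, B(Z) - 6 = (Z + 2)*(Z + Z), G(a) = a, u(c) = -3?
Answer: -7920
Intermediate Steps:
B(Z) = 6 + 2*Z*(2 + Z) (B(Z) = 6 + (Z + 2)*(Z + Z) = 6 + (2 + Z)*(2*Z) = 6 + 2*Z*(2 + Z))
t(k) = k + k**2 (t(k) = k*k + k = k**2 + k = k + k**2)
(u(-5)*B(7))*t(4) = (-3*(6 + 2*7**2 + 4*7))*(4*(1 + 4)) = (-3*(6 + 2*49 + 28))*(4*5) = -3*(6 + 98 + 28)*20 = -3*132*20 = -396*20 = -7920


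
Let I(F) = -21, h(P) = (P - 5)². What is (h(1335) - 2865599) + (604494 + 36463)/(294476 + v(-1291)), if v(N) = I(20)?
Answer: -322927863088/294455 ≈ -1.0967e+6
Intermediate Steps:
h(P) = (-5 + P)²
v(N) = -21
(h(1335) - 2865599) + (604494 + 36463)/(294476 + v(-1291)) = ((-5 + 1335)² - 2865599) + (604494 + 36463)/(294476 - 21) = (1330² - 2865599) + 640957/294455 = (1768900 - 2865599) + 640957*(1/294455) = -1096699 + 640957/294455 = -322927863088/294455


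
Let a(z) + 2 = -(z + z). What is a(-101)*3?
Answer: 600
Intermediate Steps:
a(z) = -2 - 2*z (a(z) = -2 - (z + z) = -2 - 2*z)
a(-101)*3 = (-2 - 2*(-101))*3 = (-2 + 202)*3 = 200*3 = 600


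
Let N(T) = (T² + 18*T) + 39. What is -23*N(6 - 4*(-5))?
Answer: -27209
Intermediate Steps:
N(T) = 39 + T² + 18*T
-23*N(6 - 4*(-5)) = -23*(39 + (6 - 4*(-5))² + 18*(6 - 4*(-5))) = -23*(39 + (6 + 20)² + 18*(6 + 20)) = -23*(39 + 26² + 18*26) = -23*(39 + 676 + 468) = -23*1183 = -27209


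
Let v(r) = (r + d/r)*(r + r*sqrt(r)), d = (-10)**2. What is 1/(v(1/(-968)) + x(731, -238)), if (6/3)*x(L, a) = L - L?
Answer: 907039232/90797626569 - 20614528*I*sqrt(2)/90797626569 ≈ 0.0099897 - 0.00032108*I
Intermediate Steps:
x(L, a) = 0 (x(L, a) = (L - L)/2 = (1/2)*0 = 0)
d = 100
v(r) = (r + r**(3/2))*(r + 100/r) (v(r) = (r + 100/r)*(r + r*sqrt(r)) = (r + 100/r)*(r + r**(3/2)) = (r + r**(3/2))*(r + 100/r))
1/(v(1/(-968)) + x(731, -238)) = 1/((100 + (1/(-968))**2 + (1/(-968))**(5/2) + 100*sqrt(1/(-968))) + 0) = 1/((100 + (-1/968)**2 + (-1/968)**(5/2) + 100*sqrt(-1/968)) + 0) = 1/((100 + 1/937024 + I*sqrt(2)/41229056 + 100*(I*sqrt(2)/44)) + 0) = 1/((100 + 1/937024 + I*sqrt(2)/41229056 + 25*I*sqrt(2)/11) + 0) = 1/((93702401/937024 + 93702401*I*sqrt(2)/41229056) + 0) = 1/(93702401/937024 + 93702401*I*sqrt(2)/41229056)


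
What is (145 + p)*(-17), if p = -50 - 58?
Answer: -629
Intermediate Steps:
p = -108
(145 + p)*(-17) = (145 - 108)*(-17) = 37*(-17) = -629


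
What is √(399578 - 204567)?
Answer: √195011 ≈ 441.60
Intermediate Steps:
√(399578 - 204567) = √195011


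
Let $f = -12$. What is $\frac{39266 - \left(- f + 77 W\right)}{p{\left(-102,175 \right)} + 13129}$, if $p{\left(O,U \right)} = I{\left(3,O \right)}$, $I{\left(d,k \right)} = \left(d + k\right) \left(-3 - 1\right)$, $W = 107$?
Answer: $\frac{6203}{2705} \approx 2.2932$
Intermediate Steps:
$I{\left(d,k \right)} = - 4 d - 4 k$ ($I{\left(d,k \right)} = \left(d + k\right) \left(-4\right) = - 4 d - 4 k$)
$p{\left(O,U \right)} = -12 - 4 O$ ($p{\left(O,U \right)} = \left(-4\right) 3 - 4 O = -12 - 4 O$)
$\frac{39266 - \left(- f + 77 W\right)}{p{\left(-102,175 \right)} + 13129} = \frac{39266 - 8251}{\left(-12 - -408\right) + 13129} = \frac{39266 - 8251}{\left(-12 + 408\right) + 13129} = \frac{39266 - 8251}{396 + 13129} = \frac{31015}{13525} = 31015 \cdot \frac{1}{13525} = \frac{6203}{2705}$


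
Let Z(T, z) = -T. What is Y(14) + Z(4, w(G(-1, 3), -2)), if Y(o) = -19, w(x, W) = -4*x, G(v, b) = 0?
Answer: -23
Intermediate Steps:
Y(14) + Z(4, w(G(-1, 3), -2)) = -19 - 1*4 = -19 - 4 = -23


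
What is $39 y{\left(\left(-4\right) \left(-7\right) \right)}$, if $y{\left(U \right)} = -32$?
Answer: $-1248$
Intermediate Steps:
$39 y{\left(\left(-4\right) \left(-7\right) \right)} = 39 \left(-32\right) = -1248$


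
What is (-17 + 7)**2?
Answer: 100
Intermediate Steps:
(-17 + 7)**2 = (-10)**2 = 100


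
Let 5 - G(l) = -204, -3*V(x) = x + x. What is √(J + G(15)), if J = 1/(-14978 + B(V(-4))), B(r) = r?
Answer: √421834069706/44926 ≈ 14.457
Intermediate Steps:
V(x) = -2*x/3 (V(x) = -(x + x)/3 = -2*x/3)
G(l) = 209 (G(l) = 5 - 1*(-204) = 5 + 204 = 209)
J = -3/44926 (J = 1/(-14978 - ⅔*(-4)) = 1/(-14978 + 8/3) = 1/(-44926/3) = -3/44926 ≈ -6.6777e-5)
√(J + G(15)) = √(-3/44926 + 209) = √(9389531/44926) = √421834069706/44926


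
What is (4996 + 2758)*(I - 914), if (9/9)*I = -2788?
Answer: -28705308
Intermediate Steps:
I = -2788
(4996 + 2758)*(I - 914) = (4996 + 2758)*(-2788 - 914) = 7754*(-3702) = -28705308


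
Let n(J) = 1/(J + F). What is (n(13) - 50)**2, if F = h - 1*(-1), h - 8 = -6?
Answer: 638401/256 ≈ 2493.8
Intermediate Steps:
h = 2 (h = 8 - 6 = 2)
F = 3 (F = 2 - 1*(-1) = 2 + 1 = 3)
n(J) = 1/(3 + J) (n(J) = 1/(J + 3) = 1/(3 + J))
(n(13) - 50)**2 = (1/(3 + 13) - 50)**2 = (1/16 - 50)**2 = (-799/16)**2 = 638401/256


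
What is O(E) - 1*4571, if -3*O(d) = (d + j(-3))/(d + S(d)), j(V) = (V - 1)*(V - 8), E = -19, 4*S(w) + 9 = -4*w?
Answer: -123317/27 ≈ -4567.3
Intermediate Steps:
S(w) = -9/4 - w (S(w) = -9/4 + (-4*w)/4 = -9/4 - w)
j(V) = (-1 + V)*(-8 + V)
O(d) = 176/27 + 4*d/27 (O(d) = -(d + (8 + (-3)**2 - 9*(-3)))/(3*(d + (-9/4 - d))) = -(d + (8 + 9 + 27))/(3*(-9/4)) = -(d + 44)*(-4)/(3*9) = -(44 + d)*(-4)/(3*9) = -(-176/9 - 4*d/9)/3 = 176/27 + 4*d/27)
O(E) - 1*4571 = (176/27 + (4/27)*(-19)) - 1*4571 = (176/27 - 76/27) - 4571 = 100/27 - 4571 = -123317/27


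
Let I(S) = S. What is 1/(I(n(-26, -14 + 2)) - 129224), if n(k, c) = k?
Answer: -1/129250 ≈ -7.7369e-6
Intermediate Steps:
1/(I(n(-26, -14 + 2)) - 129224) = 1/(-26 - 129224) = 1/(-129250) = -1/129250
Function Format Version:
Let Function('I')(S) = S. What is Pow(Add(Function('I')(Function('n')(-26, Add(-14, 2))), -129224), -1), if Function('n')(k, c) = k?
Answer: Rational(-1, 129250) ≈ -7.7369e-6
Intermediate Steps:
Pow(Add(Function('I')(Function('n')(-26, Add(-14, 2))), -129224), -1) = Pow(Add(-26, -129224), -1) = Pow(-129250, -1) = Rational(-1, 129250)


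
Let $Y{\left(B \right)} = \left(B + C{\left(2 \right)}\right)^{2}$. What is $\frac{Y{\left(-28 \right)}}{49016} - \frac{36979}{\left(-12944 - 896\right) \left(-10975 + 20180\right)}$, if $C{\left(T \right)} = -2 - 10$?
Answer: $\frac{25706010333}{780562644400} \approx 0.032933$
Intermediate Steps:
$C{\left(T \right)} = -12$ ($C{\left(T \right)} = -2 - 10 = -12$)
$Y{\left(B \right)} = \left(-12 + B\right)^{2}$ ($Y{\left(B \right)} = \left(B - 12\right)^{2} = \left(-12 + B\right)^{2}$)
$\frac{Y{\left(-28 \right)}}{49016} - \frac{36979}{\left(-12944 - 896\right) \left(-10975 + 20180\right)} = \frac{\left(-12 - 28\right)^{2}}{49016} - \frac{36979}{\left(-12944 - 896\right) \left(-10975 + 20180\right)} = \left(-40\right)^{2} \cdot \frac{1}{49016} - \frac{36979}{\left(-13840\right) 9205} = 1600 \cdot \frac{1}{49016} - \frac{36979}{-127397200} = \frac{200}{6127} - - \frac{36979}{127397200} = \frac{200}{6127} + \frac{36979}{127397200} = \frac{25706010333}{780562644400}$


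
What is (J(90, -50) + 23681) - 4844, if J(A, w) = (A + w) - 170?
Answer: 18707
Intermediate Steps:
J(A, w) = -170 + A + w
(J(90, -50) + 23681) - 4844 = ((-170 + 90 - 50) + 23681) - 4844 = (-130 + 23681) - 4844 = 23551 - 4844 = 18707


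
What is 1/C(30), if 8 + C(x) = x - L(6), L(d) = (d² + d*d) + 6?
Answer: -1/56 ≈ -0.017857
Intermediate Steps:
L(d) = 6 + 2*d² (L(d) = (d² + d²) + 6 = 2*d² + 6 = 6 + 2*d²)
C(x) = -86 + x (C(x) = -8 + (x - (6 + 2*6²)) = -8 + (x - (6 + 2*36)) = -8 + (x - (6 + 72)) = -8 + (x - 1*78) = -8 + (x - 78) = -8 + (-78 + x) = -86 + x)
1/C(30) = 1/(-86 + 30) = 1/(-56) = -1/56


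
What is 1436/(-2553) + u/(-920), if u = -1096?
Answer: 349/555 ≈ 0.62883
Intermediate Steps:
1436/(-2553) + u/(-920) = 1436/(-2553) - 1096/(-920) = 1436*(-1/2553) - 1096*(-1/920) = -1436/2553 + 137/115 = 349/555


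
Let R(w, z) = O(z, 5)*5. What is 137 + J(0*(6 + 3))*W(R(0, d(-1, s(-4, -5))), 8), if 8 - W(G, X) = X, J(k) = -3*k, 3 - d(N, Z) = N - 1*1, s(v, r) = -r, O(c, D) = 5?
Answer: 137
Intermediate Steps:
d(N, Z) = 4 - N (d(N, Z) = 3 - (N - 1*1) = 3 - (N - 1) = 3 - (-1 + N) = 3 + (1 - N) = 4 - N)
R(w, z) = 25 (R(w, z) = 5*5 = 25)
W(G, X) = 8 - X
137 + J(0*(6 + 3))*W(R(0, d(-1, s(-4, -5))), 8) = 137 + (-0*(6 + 3))*(8 - 1*8) = 137 + (-0*9)*(8 - 8) = 137 - 3*0*0 = 137 + 0*0 = 137 + 0 = 137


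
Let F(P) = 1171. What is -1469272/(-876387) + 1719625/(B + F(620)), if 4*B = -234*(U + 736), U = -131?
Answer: -2913552606254/59982555441 ≈ -48.573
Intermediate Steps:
B = -70785/2 (B = (-234*(-131 + 736))/4 = (-234*605)/4 = (1/4)*(-141570) = -70785/2 ≈ -35393.)
-1469272/(-876387) + 1719625/(B + F(620)) = -1469272/(-876387) + 1719625/(-70785/2 + 1171) = -1469272*(-1/876387) + 1719625/(-68443/2) = 1469272/876387 + 1719625*(-2/68443) = 1469272/876387 - 3439250/68443 = -2913552606254/59982555441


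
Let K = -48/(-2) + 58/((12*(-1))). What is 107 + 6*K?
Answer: 222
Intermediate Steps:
K = 115/6 (K = -48*(-½) + 58/(-12) = 24 + 58*(-1/12) = 24 - 29/6 = 115/6 ≈ 19.167)
107 + 6*K = 107 + 6*(115/6) = 107 + 115 = 222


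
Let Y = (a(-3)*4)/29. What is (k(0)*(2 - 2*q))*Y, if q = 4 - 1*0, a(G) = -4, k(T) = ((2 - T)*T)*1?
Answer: 0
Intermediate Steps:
k(T) = T*(2 - T) (k(T) = (T*(2 - T))*1 = T*(2 - T))
q = 4 (q = 4 + 0 = 4)
Y = -16/29 (Y = -4*4/29 = -16*1/29 = -16/29 ≈ -0.55172)
(k(0)*(2 - 2*q))*Y = ((0*(2 - 1*0))*(2 - 2*4))*(-16/29) = ((0*(2 + 0))*(2 - 8))*(-16/29) = ((0*2)*(-6))*(-16/29) = (0*(-6))*(-16/29) = 0*(-16/29) = 0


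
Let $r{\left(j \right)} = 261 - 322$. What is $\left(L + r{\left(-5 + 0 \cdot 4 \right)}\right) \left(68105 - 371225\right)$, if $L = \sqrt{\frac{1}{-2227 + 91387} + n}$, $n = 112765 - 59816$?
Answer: $18490320 - \frac{5052 \sqrt{105229593025890}}{743} \approx -5.126 \cdot 10^{7}$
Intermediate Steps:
$n = 52949$
$r{\left(j \right)} = -61$ ($r{\left(j \right)} = 261 - 322 = -61$)
$L = \frac{\sqrt{105229593025890}}{44580}$ ($L = \sqrt{\frac{1}{-2227 + 91387} + 52949} = \sqrt{\frac{1}{89160} + 52949} = \sqrt{\frac{4720932841}{89160}} = \frac{\sqrt{105229593025890}}{44580} \approx 230.11$)
$\left(L + r{\left(-5 + 0 \cdot 4 \right)}\right) \left(68105 - 371225\right) = \left(\frac{\sqrt{105229593025890}}{44580} - 61\right) \left(68105 - 371225\right) = \left(-61 + \frac{\sqrt{105229593025890}}{44580}\right) \left(-303120\right) = 18490320 - \frac{5052 \sqrt{105229593025890}}{743}$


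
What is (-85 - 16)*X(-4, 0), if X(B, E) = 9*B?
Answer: 3636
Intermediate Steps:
(-85 - 16)*X(-4, 0) = (-85 - 16)*(9*(-4)) = -101*(-36) = 3636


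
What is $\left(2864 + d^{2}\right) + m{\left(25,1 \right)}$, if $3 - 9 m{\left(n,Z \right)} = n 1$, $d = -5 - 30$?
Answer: $\frac{36779}{9} \approx 4086.6$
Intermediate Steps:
$d = -35$ ($d = -5 - 30 = -35$)
$m{\left(n,Z \right)} = \frac{1}{3} - \frac{n}{9}$ ($m{\left(n,Z \right)} = \frac{1}{3} - \frac{n 1}{9} = \frac{1}{3} - \frac{n}{9}$)
$\left(2864 + d^{2}\right) + m{\left(25,1 \right)} = \left(2864 + \left(-35\right)^{2}\right) + \left(\frac{1}{3} - \frac{25}{9}\right) = \left(2864 + 1225\right) + \left(\frac{1}{3} - \frac{25}{9}\right) = 4089 - \frac{22}{9} = \frac{36779}{9}$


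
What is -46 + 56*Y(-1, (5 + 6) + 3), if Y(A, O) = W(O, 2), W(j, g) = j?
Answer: 738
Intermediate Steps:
Y(A, O) = O
-46 + 56*Y(-1, (5 + 6) + 3) = -46 + 56*((5 + 6) + 3) = -46 + 56*(11 + 3) = -46 + 56*14 = -46 + 784 = 738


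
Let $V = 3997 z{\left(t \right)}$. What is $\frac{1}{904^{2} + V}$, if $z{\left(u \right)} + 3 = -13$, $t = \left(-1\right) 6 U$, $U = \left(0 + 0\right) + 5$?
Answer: $\frac{1}{753264} \approx 1.3276 \cdot 10^{-6}$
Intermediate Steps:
$U = 5$ ($U = 0 + 5 = 5$)
$t = -30$ ($t = \left(-1\right) 6 \cdot 5 = \left(-6\right) 5 = -30$)
$z{\left(u \right)} = -16$ ($z{\left(u \right)} = -3 - 13 = -16$)
$V = -63952$ ($V = 3997 \left(-16\right) = -63952$)
$\frac{1}{904^{2} + V} = \frac{1}{904^{2} - 63952} = \frac{1}{817216 - 63952} = \frac{1}{753264}$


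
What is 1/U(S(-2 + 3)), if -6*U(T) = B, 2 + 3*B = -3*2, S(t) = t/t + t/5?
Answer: 9/4 ≈ 2.2500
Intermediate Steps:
S(t) = 1 + t/5 (S(t) = 1 + t*(⅕) = 1 + t/5)
B = -8/3 (B = -⅔ + (-3*2)/3 = -⅔ + (⅓)*(-6) = -⅔ - 2 = -8/3 ≈ -2.6667)
U(T) = 4/9 (U(T) = -⅙*(-8/3) = 4/9)
1/U(S(-2 + 3)) = 1/(4/9) = 9/4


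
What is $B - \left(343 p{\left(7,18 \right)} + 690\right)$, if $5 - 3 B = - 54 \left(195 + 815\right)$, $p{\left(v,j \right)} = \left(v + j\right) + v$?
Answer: $\frac{19547}{3} \approx 6515.7$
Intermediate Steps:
$p{\left(v,j \right)} = j + 2 v$ ($p{\left(v,j \right)} = \left(j + v\right) + v = j + 2 v$)
$B = \frac{54545}{3}$ ($B = \frac{5}{3} - \frac{\left(-54\right) \left(195 + 815\right)}{3} = \frac{5}{3} - \frac{\left(-54\right) 1010}{3} = \frac{5}{3} - -18180 = \frac{5}{3} + 18180 = \frac{54545}{3} \approx 18182.0$)
$B - \left(343 p{\left(7,18 \right)} + 690\right) = \frac{54545}{3} - \left(343 \left(18 + 2 \cdot 7\right) + 690\right) = \frac{54545}{3} - \left(343 \left(18 + 14\right) + 690\right) = \frac{54545}{3} - \left(343 \cdot 32 + 690\right) = \frac{54545}{3} - \left(10976 + 690\right) = \frac{54545}{3} - 11666 = \frac{19547}{3}$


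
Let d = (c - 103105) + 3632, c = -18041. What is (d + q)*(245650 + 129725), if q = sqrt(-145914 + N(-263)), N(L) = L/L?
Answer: -44111817750 + 375375*I*sqrt(145913) ≈ -4.4112e+10 + 1.4339e+8*I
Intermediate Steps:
d = -117514 (d = (-18041 - 103105) + 3632 = -121146 + 3632 = -117514)
N(L) = 1
q = I*sqrt(145913) (q = sqrt(-145914 + 1) = sqrt(-145913) = I*sqrt(145913) ≈ 381.99*I)
(d + q)*(245650 + 129725) = (-117514 + I*sqrt(145913))*(245650 + 129725) = (-117514 + I*sqrt(145913))*375375 = -44111817750 + 375375*I*sqrt(145913)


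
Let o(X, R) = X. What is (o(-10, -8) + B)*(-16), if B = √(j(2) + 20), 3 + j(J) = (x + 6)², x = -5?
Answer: 160 - 48*√2 ≈ 92.118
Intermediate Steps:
j(J) = -2 (j(J) = -3 + (-5 + 6)² = -3 + 1² = -3 + 1 = -2)
B = 3*√2 (B = √(-2 + 20) = √18 = 3*√2 ≈ 4.2426)
(o(-10, -8) + B)*(-16) = (-10 + 3*√2)*(-16) = 160 - 48*√2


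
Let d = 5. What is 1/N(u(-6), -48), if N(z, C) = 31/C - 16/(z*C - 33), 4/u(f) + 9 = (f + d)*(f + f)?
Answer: -4656/2239 ≈ -2.0795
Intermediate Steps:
u(f) = 4/(-9 + 2*f*(5 + f)) (u(f) = 4/(-9 + (f + 5)*(f + f)) = 4/(-9 + (5 + f)*(2*f)) = 4/(-9 + 2*f*(5 + f)))
N(z, C) = -16/(-33 + C*z) + 31/C (N(z, C) = 31/C - 16/(C*z - 33) = 31/C - 16/(-33 + C*z) = -16/(-33 + C*z) + 31/C)
1/N(u(-6), -48) = 1/((-1023 - 16*(-48) + 31*(-48)*(4/(-9 + 2*(-6)**2 + 10*(-6))))/((-48)*(-33 - 192/(-9 + 2*(-6)**2 + 10*(-6))))) = 1/(-(-1023 + 768 + 31*(-48)*(4/(-9 + 2*36 - 60)))/(48*(-33 - 192/(-9 + 2*36 - 60)))) = 1/(-(-1023 + 768 + 31*(-48)*(4/(-9 + 72 - 60)))/(48*(-33 - 192/(-9 + 72 - 60)))) = 1/(-(-1023 + 768 + 31*(-48)*(4/3))/(48*(-33 - 192/3))) = 1/(-(-1023 + 768 + 31*(-48)*(4*(1/3)))/(48*(-33 - 192/3))) = 1/(-(-1023 + 768 + 31*(-48)*(4/3))/(48*(-33 - 48*4/3))) = 1/(-(-1023 + 768 - 1984)/(48*(-33 - 64))) = 1/(-1/48*(-2239)/(-97)) = 1/(-1/48*(-1/97)*(-2239)) = 1/(-2239/4656) = -4656/2239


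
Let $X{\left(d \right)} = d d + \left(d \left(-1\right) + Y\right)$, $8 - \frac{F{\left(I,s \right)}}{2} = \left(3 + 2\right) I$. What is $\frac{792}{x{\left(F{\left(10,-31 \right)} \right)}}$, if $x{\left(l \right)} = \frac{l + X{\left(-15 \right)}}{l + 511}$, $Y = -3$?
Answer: $\frac{37576}{17} \approx 2210.4$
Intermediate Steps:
$F{\left(I,s \right)} = 16 - 10 I$ ($F{\left(I,s \right)} = 16 - 2 \left(3 + 2\right) I = 16 - 2 \cdot 5 I = 16 - 10 I$)
$X{\left(d \right)} = -3 + d^{2} - d$ ($X{\left(d \right)} = d d + \left(d \left(-1\right) - 3\right) = d^{2} - \left(3 + d\right) = -3 + d^{2} - d$)
$x{\left(l \right)} = \frac{237 + l}{511 + l}$ ($x{\left(l \right)} = \frac{l - \left(-12 - 225\right)}{l + 511} = \frac{l + \left(-3 + 225 + 15\right)}{511 + l} = \frac{l + 237}{511 + l} = \frac{237 + l}{511 + l}$)
$\frac{792}{x{\left(F{\left(10,-31 \right)} \right)}} = \frac{792}{\frac{1}{511 + \left(16 - 100\right)} \left(237 + \left(16 - 100\right)\right)} = \frac{792}{\frac{1}{511 - 84} \left(237 - 84\right)} = \frac{792}{\frac{1}{427} \cdot 153} = \frac{792}{\frac{153}{427}} = 792 \cdot \frac{427}{153} = \frac{37576}{17}$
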